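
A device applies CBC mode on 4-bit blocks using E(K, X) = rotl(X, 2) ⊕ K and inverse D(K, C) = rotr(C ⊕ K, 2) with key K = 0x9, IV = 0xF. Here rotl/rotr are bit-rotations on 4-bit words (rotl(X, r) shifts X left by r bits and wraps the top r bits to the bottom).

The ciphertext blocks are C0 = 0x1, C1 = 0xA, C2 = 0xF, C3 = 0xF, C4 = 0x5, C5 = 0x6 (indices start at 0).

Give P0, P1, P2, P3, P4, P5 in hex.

P0 = 0xD, P1 = 0xD, P2 = 0x3, P3 = 0x6, P4 = 0xC, P5 = 0xA

CBC decryption: P_i = D(K, C_i) ⊕ C_{i−1}, with C_{−1} = IV.
P0: D(K, 0x1) = 0x2; 0x2 ⊕ 0xF = 0xD.
P1: D(K, 0xA) = 0xC; 0xC ⊕ 0x1 = 0xD.
P2: D(K, 0xF) = 0x9; 0x9 ⊕ 0xA = 0x3.
P3: D(K, 0xF) = 0x9; 0x9 ⊕ 0xF = 0x6.
P4: D(K, 0x5) = 0x3; 0x3 ⊕ 0xF = 0xC.
P5: D(K, 0x6) = 0xF; 0xF ⊕ 0x5 = 0xA.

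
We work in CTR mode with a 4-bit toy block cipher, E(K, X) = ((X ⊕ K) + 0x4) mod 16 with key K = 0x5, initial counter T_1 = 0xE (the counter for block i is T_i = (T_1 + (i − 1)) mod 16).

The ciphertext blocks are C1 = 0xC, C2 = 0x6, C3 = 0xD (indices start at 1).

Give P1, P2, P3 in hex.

CTR decryption: S_i = E(K, T_i) where T_i is the counter for block i; P_i = C_i ⊕ S_i.
P1: T = 0xE, S = E(K, T) = 0xF; 0xC ⊕ 0xF = 0x3.
P2: T = 0xF, S = E(K, T) = 0xE; 0x6 ⊕ 0xE = 0x8.
P3: T = 0x0, S = E(K, T) = 0x9; 0xD ⊕ 0x9 = 0x4.

P1 = 0x3, P2 = 0x8, P3 = 0x4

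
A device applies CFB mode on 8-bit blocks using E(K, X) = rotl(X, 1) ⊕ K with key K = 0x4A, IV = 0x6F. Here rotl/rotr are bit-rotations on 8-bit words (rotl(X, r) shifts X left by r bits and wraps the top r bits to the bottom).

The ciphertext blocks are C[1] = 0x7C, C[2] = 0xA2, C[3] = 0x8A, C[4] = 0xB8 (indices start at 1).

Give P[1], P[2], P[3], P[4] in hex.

CFB decryption: P_i = C_i ⊕ E(K, C_{i−1}), with C_{0} = IV.
P[1]: E(K, 0x6F) = 0x94; 0x7C ⊕ 0x94 = 0xE8.
P[2]: E(K, 0x7C) = 0xB2; 0xA2 ⊕ 0xB2 = 0x10.
P[3]: E(K, 0xA2) = 0x0F; 0x8A ⊕ 0x0F = 0x85.
P[4]: E(K, 0x8A) = 0x5F; 0xB8 ⊕ 0x5F = 0xE7.

P[1] = 0xE8, P[2] = 0x10, P[3] = 0x85, P[4] = 0xE7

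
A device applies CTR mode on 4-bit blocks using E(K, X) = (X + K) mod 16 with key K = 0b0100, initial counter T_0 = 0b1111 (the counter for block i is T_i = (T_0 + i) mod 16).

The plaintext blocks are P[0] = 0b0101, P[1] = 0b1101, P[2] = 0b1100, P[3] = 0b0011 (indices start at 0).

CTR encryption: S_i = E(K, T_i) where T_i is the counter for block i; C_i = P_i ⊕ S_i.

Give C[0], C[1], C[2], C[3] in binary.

C[0] = 0b0110, C[1] = 0b1001, C[2] = 0b1001, C[3] = 0b0101

C[0]: T = 0b1111, S = E(K, T) = 0b0011; 0b0101 ⊕ 0b0011 = 0b0110.
C[1]: T = 0b0000, S = E(K, T) = 0b0100; 0b1101 ⊕ 0b0100 = 0b1001.
C[2]: T = 0b0001, S = E(K, T) = 0b0101; 0b1100 ⊕ 0b0101 = 0b1001.
C[3]: T = 0b0010, S = E(K, T) = 0b0110; 0b0011 ⊕ 0b0110 = 0b0101.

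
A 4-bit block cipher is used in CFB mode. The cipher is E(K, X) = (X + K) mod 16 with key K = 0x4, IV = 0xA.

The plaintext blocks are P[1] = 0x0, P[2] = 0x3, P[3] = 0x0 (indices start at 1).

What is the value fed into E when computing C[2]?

0xE

CFB encryption: C_i = P_i ⊕ E(K, C_{i−1}), with C_{0} = IV.
C[1]: E(K, 0xA) = 0xE; 0x0 ⊕ 0xE = 0xE.
C[2]: E(K, 0xE) = 0x2; 0x3 ⊕ 0x2 = 0x1.
So the input to E for block [2] is 0xE.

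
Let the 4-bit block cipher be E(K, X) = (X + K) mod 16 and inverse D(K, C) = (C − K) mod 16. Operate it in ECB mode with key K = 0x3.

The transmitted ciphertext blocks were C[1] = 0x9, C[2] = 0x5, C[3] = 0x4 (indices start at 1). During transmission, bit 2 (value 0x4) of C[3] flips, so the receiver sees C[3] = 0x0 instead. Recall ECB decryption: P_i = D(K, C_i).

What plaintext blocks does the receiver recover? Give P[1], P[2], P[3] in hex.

P[1] = 0x6, P[2] = 0x2, P[3] = 0xD

Only C[3] changed, to 0x0. In ECB, a change in C_i affects only P_i. Decrypting the received ciphertext:
P[1]: D(K, 0x9) = 0x6.
P[2]: D(K, 0x5) = 0x2.
P[3]: D(K, 0x0) = 0xD.
Blocks that differ from the original plaintext: P[3].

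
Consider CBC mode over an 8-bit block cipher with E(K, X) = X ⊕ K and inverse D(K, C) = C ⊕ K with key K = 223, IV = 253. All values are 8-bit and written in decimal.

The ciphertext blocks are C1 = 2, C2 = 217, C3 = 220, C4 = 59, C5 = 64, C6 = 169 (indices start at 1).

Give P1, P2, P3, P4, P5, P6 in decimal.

P1 = 32, P2 = 4, P3 = 218, P4 = 56, P5 = 164, P6 = 54

CBC decryption: P_i = D(K, C_i) ⊕ C_{i−1}, with C_{0} = IV.
P1: D(K, 2) = 221; 221 ⊕ 253 = 32.
P2: D(K, 217) = 6; 6 ⊕ 2 = 4.
P3: D(K, 220) = 3; 3 ⊕ 217 = 218.
P4: D(K, 59) = 228; 228 ⊕ 220 = 56.
P5: D(K, 64) = 159; 159 ⊕ 59 = 164.
P6: D(K, 169) = 118; 118 ⊕ 64 = 54.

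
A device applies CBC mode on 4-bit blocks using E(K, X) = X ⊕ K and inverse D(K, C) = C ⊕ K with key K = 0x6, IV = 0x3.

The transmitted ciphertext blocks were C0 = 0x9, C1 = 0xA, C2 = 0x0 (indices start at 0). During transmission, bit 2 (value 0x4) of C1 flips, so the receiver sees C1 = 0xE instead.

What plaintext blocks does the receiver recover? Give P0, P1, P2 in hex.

P0 = 0xC, P1 = 0x1, P2 = 0x8

CBC decryption: P_i = D(K, C_i) ⊕ C_{i−1}, with C_{−1} = IV.
Only C1 changed, to 0xE. In CBC, a change in C_i garbles P_i and flips the same bit in P_{i+1}. Decrypting the received ciphertext:
P0: D(K, 0x9) = 0xF; 0xF ⊕ 0x3 = 0xC.
P1: D(K, 0xE) = 0x8; 0x8 ⊕ 0x9 = 0x1.
P2: D(K, 0x0) = 0x6; 0x6 ⊕ 0xE = 0x8.
Blocks that differ from the original plaintext: P1, P2.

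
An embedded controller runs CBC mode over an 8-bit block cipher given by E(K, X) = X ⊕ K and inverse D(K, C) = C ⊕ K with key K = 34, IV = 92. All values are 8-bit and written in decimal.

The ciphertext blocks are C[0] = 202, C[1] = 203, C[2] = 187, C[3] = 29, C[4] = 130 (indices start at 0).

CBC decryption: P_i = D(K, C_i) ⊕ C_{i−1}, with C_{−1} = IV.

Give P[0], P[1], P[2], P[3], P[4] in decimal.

P[0]: D(K, 202) = 232; 232 ⊕ 92 = 180.
P[1]: D(K, 203) = 233; 233 ⊕ 202 = 35.
P[2]: D(K, 187) = 153; 153 ⊕ 203 = 82.
P[3]: D(K, 29) = 63; 63 ⊕ 187 = 132.
P[4]: D(K, 130) = 160; 160 ⊕ 29 = 189.

P[0] = 180, P[1] = 35, P[2] = 82, P[3] = 132, P[4] = 189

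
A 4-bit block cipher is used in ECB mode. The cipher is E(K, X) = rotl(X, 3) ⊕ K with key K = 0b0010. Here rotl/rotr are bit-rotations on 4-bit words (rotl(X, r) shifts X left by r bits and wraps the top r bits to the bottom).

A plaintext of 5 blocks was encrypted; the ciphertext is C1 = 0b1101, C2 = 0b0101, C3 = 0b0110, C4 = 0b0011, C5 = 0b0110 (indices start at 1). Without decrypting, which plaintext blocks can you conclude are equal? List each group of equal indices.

ECB encrypts each block independently with the same key, so equal ciphertext blocks imply equal plaintext blocks.
C3 = C5 = 0b0110, so P3 = P5.

P3 = P5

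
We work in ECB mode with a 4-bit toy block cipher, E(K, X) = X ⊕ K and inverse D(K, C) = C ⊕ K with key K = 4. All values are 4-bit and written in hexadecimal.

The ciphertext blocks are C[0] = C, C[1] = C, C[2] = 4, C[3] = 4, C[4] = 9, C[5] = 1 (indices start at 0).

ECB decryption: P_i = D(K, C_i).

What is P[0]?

P[0] = 8

P[0]: D(K, C) = 8.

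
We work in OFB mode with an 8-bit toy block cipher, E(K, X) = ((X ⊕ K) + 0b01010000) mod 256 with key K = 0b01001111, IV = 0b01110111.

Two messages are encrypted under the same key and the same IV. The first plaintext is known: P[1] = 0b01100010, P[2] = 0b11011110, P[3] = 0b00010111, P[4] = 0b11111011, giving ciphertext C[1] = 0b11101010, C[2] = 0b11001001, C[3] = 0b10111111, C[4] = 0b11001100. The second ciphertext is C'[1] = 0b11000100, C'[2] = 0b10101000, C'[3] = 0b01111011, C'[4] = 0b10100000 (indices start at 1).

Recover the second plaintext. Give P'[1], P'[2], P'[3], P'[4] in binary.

P'[1] = 0b01001100, P'[2] = 0b10111111, P'[3] = 0b11010011, P'[4] = 0b10010111

In OFB with a reused IV, both messages share the same keystream S_i, so C_i ⊕ C'_i = P_i ⊕ P'_i and thus P'_i = P_i ⊕ C_i ⊕ C'_i.
P'[1]: 0b01100010 ⊕ 0b11101010 ⊕ 0b11000100 = 0b01001100.
P'[2]: 0b11011110 ⊕ 0b11001001 ⊕ 0b10101000 = 0b10111111.
P'[3]: 0b00010111 ⊕ 0b10111111 ⊕ 0b01111011 = 0b11010011.
P'[4]: 0b11111011 ⊕ 0b11001100 ⊕ 0b10100000 = 0b10010111.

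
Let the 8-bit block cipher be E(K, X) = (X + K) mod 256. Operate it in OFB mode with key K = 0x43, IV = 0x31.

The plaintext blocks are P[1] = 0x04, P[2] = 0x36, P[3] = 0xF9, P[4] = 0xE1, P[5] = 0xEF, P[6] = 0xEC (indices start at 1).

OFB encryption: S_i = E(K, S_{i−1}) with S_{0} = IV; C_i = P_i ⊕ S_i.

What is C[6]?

C[6] = 0x2F

C[1]: S = E(K, 0x31) = 0x74; 0x04 ⊕ 0x74 = 0x70.
C[2]: S = E(K, 0x74) = 0xB7; 0x36 ⊕ 0xB7 = 0x81.
C[3]: S = E(K, 0xB7) = 0xFA; 0xF9 ⊕ 0xFA = 0x03.
C[4]: S = E(K, 0xFA) = 0x3D; 0xE1 ⊕ 0x3D = 0xDC.
C[5]: S = E(K, 0x3D) = 0x80; 0xEF ⊕ 0x80 = 0x6F.
C[6]: S = E(K, 0x80) = 0xC3; 0xEC ⊕ 0xC3 = 0x2F.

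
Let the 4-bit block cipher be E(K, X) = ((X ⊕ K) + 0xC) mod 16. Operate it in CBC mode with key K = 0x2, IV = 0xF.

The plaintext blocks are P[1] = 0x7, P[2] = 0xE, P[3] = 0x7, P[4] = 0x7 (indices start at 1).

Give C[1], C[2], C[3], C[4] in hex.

CBC encryption: C_i = E(K, P_i ⊕ C_{i−1}), with C_{0} = IV.
C[1]: P[1] ⊕ 0xF = 0x8; E(K, 0x8) = 0x6.
C[2]: P[2] ⊕ 0x6 = 0x8; E(K, 0x8) = 0x6.
C[3]: P[3] ⊕ 0x6 = 0x1; E(K, 0x1) = 0xF.
C[4]: P[4] ⊕ 0xF = 0x8; E(K, 0x8) = 0x6.

C[1] = 0x6, C[2] = 0x6, C[3] = 0xF, C[4] = 0x6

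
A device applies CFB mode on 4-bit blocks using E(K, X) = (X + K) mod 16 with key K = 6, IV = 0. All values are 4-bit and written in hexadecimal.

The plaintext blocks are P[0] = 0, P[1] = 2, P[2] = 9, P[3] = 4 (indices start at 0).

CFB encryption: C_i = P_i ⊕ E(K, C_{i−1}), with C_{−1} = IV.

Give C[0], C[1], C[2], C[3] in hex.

C[0]: E(K, 0) = 6; 0 ⊕ 6 = 6.
C[1]: E(K, 6) = C; 2 ⊕ C = E.
C[2]: E(K, E) = 4; 9 ⊕ 4 = D.
C[3]: E(K, D) = 3; 4 ⊕ 3 = 7.

C[0] = 6, C[1] = E, C[2] = D, C[3] = 7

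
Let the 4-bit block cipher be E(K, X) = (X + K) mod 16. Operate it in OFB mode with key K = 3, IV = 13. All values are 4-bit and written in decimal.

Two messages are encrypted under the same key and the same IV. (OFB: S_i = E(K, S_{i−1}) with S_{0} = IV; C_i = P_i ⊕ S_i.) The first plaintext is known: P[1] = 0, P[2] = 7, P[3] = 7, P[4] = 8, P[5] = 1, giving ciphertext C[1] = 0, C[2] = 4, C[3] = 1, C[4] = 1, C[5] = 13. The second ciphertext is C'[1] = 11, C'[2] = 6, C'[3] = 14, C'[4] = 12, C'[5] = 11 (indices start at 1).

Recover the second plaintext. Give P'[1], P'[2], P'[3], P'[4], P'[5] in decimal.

P'[1] = 11, P'[2] = 5, P'[3] = 8, P'[4] = 5, P'[5] = 7

In OFB with a reused IV, both messages share the same keystream S_i, so C_i ⊕ C'_i = P_i ⊕ P'_i and thus P'_i = P_i ⊕ C_i ⊕ C'_i.
P'[1]: 0 ⊕ 0 ⊕ 11 = 11.
P'[2]: 7 ⊕ 4 ⊕ 6 = 5.
P'[3]: 7 ⊕ 1 ⊕ 14 = 8.
P'[4]: 8 ⊕ 1 ⊕ 12 = 5.
P'[5]: 1 ⊕ 13 ⊕ 11 = 7.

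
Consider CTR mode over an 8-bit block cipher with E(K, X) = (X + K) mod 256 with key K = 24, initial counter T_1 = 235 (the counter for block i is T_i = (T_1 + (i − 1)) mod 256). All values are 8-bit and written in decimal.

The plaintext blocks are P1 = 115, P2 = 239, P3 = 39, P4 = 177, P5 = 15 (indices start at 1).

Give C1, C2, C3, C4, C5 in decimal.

C1 = 112, C2 = 235, C3 = 34, C4 = 183, C5 = 8

CTR encryption: S_i = E(K, T_i) where T_i is the counter for block i; C_i = P_i ⊕ S_i.
C1: T = 235, S = E(K, T) = 3; 115 ⊕ 3 = 112.
C2: T = 236, S = E(K, T) = 4; 239 ⊕ 4 = 235.
C3: T = 237, S = E(K, T) = 5; 39 ⊕ 5 = 34.
C4: T = 238, S = E(K, T) = 6; 177 ⊕ 6 = 183.
C5: T = 239, S = E(K, T) = 7; 15 ⊕ 7 = 8.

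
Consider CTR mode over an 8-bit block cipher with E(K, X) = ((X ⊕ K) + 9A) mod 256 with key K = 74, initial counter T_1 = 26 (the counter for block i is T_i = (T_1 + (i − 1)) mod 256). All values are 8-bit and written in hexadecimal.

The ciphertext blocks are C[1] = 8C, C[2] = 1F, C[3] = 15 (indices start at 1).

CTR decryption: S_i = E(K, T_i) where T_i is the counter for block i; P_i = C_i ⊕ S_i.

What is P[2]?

P[2] = F2

P[2]: T = 27, S = E(K, T) = ED; 1F ⊕ ED = F2.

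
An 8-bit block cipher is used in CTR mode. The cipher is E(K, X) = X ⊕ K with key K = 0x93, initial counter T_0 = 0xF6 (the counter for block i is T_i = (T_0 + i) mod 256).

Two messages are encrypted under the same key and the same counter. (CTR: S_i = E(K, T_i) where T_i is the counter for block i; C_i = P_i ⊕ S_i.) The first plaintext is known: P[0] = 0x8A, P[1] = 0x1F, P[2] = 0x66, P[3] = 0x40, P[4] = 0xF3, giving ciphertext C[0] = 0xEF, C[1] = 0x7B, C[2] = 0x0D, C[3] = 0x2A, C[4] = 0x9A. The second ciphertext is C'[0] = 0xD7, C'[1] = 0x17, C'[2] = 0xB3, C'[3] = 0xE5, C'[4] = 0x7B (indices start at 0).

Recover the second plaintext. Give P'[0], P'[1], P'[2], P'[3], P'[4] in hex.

P'[0] = 0xB2, P'[1] = 0x73, P'[2] = 0xD8, P'[3] = 0x8F, P'[4] = 0x12

In CTR with a reused counter, both messages share the same keystream S_i, so C_i ⊕ C'_i = P_i ⊕ P'_i and thus P'_i = P_i ⊕ C_i ⊕ C'_i.
P'[0]: 0x8A ⊕ 0xEF ⊕ 0xD7 = 0xB2.
P'[1]: 0x1F ⊕ 0x7B ⊕ 0x17 = 0x73.
P'[2]: 0x66 ⊕ 0x0D ⊕ 0xB3 = 0xD8.
P'[3]: 0x40 ⊕ 0x2A ⊕ 0xE5 = 0x8F.
P'[4]: 0xF3 ⊕ 0x9A ⊕ 0x7B = 0x12.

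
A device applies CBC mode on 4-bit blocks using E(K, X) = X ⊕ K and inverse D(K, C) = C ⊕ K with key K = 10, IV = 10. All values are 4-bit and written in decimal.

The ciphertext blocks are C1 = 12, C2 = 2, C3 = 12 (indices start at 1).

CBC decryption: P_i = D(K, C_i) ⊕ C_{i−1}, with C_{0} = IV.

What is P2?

P2: D(K, 2) = 8; 8 ⊕ 12 = 4.

P2 = 4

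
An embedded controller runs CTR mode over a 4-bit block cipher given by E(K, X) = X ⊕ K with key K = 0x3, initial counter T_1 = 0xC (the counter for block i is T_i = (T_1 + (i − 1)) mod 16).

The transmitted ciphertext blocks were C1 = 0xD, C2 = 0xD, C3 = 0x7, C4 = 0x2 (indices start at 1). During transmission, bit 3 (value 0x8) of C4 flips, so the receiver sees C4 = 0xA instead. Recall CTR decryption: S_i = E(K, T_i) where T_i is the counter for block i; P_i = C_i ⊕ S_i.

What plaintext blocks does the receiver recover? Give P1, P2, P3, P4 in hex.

P1 = 0x2, P2 = 0x3, P3 = 0xA, P4 = 0x6

Only C4 changed, to 0xA. In CTR, a change in C_i flips the same bit in P_i only; the keystream is unaffected. Decrypting the received ciphertext:
P1: T = 0xC, S = E(K, T) = 0xF; 0xD ⊕ 0xF = 0x2.
P2: T = 0xD, S = E(K, T) = 0xE; 0xD ⊕ 0xE = 0x3.
P3: T = 0xE, S = E(K, T) = 0xD; 0x7 ⊕ 0xD = 0xA.
P4: T = 0xF, S = E(K, T) = 0xC; 0xA ⊕ 0xC = 0x6.
Blocks that differ from the original plaintext: P4.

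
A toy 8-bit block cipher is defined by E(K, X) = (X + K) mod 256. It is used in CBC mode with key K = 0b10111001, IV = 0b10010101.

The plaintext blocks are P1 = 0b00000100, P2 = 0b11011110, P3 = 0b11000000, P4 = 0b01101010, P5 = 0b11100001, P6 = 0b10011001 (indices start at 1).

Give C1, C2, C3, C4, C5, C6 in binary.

C1 = 0b01001010, C2 = 0b01001101, C3 = 0b01000110, C4 = 0b11100101, C5 = 0b10111101, C6 = 0b11011101

CBC encryption: C_i = E(K, P_i ⊕ C_{i−1}), with C_{0} = IV.
C1: P1 ⊕ 0b10010101 = 0b10010001; E(K, 0b10010001) = 0b01001010.
C2: P2 ⊕ 0b01001010 = 0b10010100; E(K, 0b10010100) = 0b01001101.
C3: P3 ⊕ 0b01001101 = 0b10001101; E(K, 0b10001101) = 0b01000110.
C4: P4 ⊕ 0b01000110 = 0b00101100; E(K, 0b00101100) = 0b11100101.
C5: P5 ⊕ 0b11100101 = 0b00000100; E(K, 0b00000100) = 0b10111101.
C6: P6 ⊕ 0b10111101 = 0b00100100; E(K, 0b00100100) = 0b11011101.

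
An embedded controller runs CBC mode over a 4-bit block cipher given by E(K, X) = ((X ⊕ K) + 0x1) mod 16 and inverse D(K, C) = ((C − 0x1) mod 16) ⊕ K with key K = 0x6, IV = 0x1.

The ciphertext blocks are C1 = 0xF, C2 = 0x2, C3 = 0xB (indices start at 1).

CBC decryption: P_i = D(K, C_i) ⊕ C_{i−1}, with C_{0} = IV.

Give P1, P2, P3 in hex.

P1: D(K, 0xF) = 0x8; 0x8 ⊕ 0x1 = 0x9.
P2: D(K, 0x2) = 0x7; 0x7 ⊕ 0xF = 0x8.
P3: D(K, 0xB) = 0xC; 0xC ⊕ 0x2 = 0xE.

P1 = 0x9, P2 = 0x8, P3 = 0xE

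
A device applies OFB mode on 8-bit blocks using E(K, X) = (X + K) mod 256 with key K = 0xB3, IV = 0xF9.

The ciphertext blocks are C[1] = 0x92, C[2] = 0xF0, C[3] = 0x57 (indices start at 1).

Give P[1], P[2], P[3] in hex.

OFB decryption: S_i = E(K, S_{i−1}) with S_{0} = IV; P_i = C_i ⊕ S_i.
P[1]: S = E(K, 0xF9) = 0xAC; 0x92 ⊕ 0xAC = 0x3E.
P[2]: S = E(K, 0xAC) = 0x5F; 0xF0 ⊕ 0x5F = 0xAF.
P[3]: S = E(K, 0x5F) = 0x12; 0x57 ⊕ 0x12 = 0x45.

P[1] = 0x3E, P[2] = 0xAF, P[3] = 0x45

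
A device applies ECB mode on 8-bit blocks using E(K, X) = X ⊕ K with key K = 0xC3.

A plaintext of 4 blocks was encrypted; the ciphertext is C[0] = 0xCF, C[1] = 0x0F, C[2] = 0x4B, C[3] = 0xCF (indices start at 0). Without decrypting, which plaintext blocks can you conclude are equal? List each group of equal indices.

P[0] = P[3]

ECB encrypts each block independently with the same key, so equal ciphertext blocks imply equal plaintext blocks.
C[0] = C[3] = 0xCF, so P[0] = P[3].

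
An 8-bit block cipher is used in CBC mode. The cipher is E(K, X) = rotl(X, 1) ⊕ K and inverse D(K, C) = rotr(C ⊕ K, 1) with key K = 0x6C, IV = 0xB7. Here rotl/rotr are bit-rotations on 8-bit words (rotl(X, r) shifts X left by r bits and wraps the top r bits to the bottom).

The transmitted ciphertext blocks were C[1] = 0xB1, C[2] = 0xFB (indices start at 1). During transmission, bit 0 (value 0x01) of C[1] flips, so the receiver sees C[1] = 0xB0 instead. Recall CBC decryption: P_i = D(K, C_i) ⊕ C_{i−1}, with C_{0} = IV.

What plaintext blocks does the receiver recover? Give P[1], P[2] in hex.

Only C[1] changed, to 0xB0. In CBC, a change in C_i garbles P_i and flips the same bit in P_{i+1}. Decrypting the received ciphertext:
P[1]: D(K, 0xB0) = 0x6E; 0x6E ⊕ 0xB7 = 0xD9.
P[2]: D(K, 0xFB) = 0xCB; 0xCB ⊕ 0xB0 = 0x7B.
Blocks that differ from the original plaintext: P[1], P[2].

P[1] = 0xD9, P[2] = 0x7B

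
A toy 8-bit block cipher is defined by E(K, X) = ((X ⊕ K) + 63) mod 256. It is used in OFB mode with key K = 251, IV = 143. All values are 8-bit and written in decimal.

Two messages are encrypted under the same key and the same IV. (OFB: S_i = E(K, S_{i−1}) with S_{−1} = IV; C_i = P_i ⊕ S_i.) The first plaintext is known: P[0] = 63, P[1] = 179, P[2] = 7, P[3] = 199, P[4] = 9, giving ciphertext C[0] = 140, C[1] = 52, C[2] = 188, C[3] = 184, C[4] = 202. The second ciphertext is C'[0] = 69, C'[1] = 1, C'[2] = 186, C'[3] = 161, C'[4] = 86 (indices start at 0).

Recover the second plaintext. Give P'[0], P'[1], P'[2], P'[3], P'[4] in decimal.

P'[0] = 246, P'[1] = 134, P'[2] = 1, P'[3] = 222, P'[4] = 149

In OFB with a reused IV, both messages share the same keystream S_i, so C_i ⊕ C'_i = P_i ⊕ P'_i and thus P'_i = P_i ⊕ C_i ⊕ C'_i.
P'[0]: 63 ⊕ 140 ⊕ 69 = 246.
P'[1]: 179 ⊕ 52 ⊕ 1 = 134.
P'[2]: 7 ⊕ 188 ⊕ 186 = 1.
P'[3]: 199 ⊕ 184 ⊕ 161 = 222.
P'[4]: 9 ⊕ 202 ⊕ 86 = 149.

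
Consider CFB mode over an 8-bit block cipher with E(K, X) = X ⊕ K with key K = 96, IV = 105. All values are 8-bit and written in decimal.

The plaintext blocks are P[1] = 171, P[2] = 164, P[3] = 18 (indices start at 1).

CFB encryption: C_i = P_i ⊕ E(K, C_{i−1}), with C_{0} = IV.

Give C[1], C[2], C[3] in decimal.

C[1] = 162, C[2] = 102, C[3] = 20

C[1]: E(K, 105) = 9; 171 ⊕ 9 = 162.
C[2]: E(K, 162) = 194; 164 ⊕ 194 = 102.
C[3]: E(K, 102) = 6; 18 ⊕ 6 = 20.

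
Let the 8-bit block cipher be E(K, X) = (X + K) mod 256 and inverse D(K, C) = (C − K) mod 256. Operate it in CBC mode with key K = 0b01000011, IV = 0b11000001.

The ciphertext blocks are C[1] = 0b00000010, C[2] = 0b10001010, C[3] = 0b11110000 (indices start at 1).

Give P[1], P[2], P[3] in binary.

P[1] = 0b01111110, P[2] = 0b01000101, P[3] = 0b00100111

CBC decryption: P_i = D(K, C_i) ⊕ C_{i−1}, with C_{0} = IV.
P[1]: D(K, 0b00000010) = 0b10111111; 0b10111111 ⊕ 0b11000001 = 0b01111110.
P[2]: D(K, 0b10001010) = 0b01000111; 0b01000111 ⊕ 0b00000010 = 0b01000101.
P[3]: D(K, 0b11110000) = 0b10101101; 0b10101101 ⊕ 0b10001010 = 0b00100111.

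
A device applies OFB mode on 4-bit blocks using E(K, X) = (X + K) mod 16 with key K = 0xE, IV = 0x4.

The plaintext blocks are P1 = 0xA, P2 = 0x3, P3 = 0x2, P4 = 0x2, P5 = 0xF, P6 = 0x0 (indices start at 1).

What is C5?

OFB encryption: S_i = E(K, S_{i−1}) with S_{0} = IV; C_i = P_i ⊕ S_i.
C1: S = E(K, 0x4) = 0x2; 0xA ⊕ 0x2 = 0x8.
C2: S = E(K, 0x2) = 0x0; 0x3 ⊕ 0x0 = 0x3.
C3: S = E(K, 0x0) = 0xE; 0x2 ⊕ 0xE = 0xC.
C4: S = E(K, 0xE) = 0xC; 0x2 ⊕ 0xC = 0xE.
C5: S = E(K, 0xC) = 0xA; 0xF ⊕ 0xA = 0x5.

C5 = 0x5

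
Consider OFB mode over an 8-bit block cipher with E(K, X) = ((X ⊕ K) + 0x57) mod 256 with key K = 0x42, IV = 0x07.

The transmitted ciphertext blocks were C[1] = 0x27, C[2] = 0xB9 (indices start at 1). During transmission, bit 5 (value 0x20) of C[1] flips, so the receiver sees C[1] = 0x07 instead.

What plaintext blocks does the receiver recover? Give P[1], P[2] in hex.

P[1] = 0x9B, P[2] = 0x8C

OFB decryption: S_i = E(K, S_{i−1}) with S_{0} = IV; P_i = C_i ⊕ S_i.
Only C[1] changed, to 0x07. In OFB, a change in C_i flips the same bit in P_i only; the keystream is unaffected. Decrypting the received ciphertext:
P[1]: S = E(K, 0x07) = 0x9C; 0x07 ⊕ 0x9C = 0x9B.
P[2]: S = E(K, 0x9C) = 0x35; 0xB9 ⊕ 0x35 = 0x8C.
Blocks that differ from the original plaintext: P[1].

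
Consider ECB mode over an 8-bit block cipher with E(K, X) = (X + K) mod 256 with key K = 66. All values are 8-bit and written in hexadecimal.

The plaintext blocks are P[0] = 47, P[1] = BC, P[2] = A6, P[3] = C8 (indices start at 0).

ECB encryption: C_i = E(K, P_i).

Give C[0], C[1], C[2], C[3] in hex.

C[0]: E(K, 47) = AD.
C[1]: E(K, BC) = 22.
C[2]: E(K, A6) = 0C.
C[3]: E(K, C8) = 2E.

C[0] = AD, C[1] = 22, C[2] = 0C, C[3] = 2E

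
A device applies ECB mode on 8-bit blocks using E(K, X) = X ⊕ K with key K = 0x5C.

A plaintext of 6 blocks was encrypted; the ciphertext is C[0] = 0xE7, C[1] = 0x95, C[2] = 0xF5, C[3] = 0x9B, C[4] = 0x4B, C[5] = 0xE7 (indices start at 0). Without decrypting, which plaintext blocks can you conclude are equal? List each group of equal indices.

ECB encrypts each block independently with the same key, so equal ciphertext blocks imply equal plaintext blocks.
C[0] = C[5] = 0xE7, so P[0] = P[5].

P[0] = P[5]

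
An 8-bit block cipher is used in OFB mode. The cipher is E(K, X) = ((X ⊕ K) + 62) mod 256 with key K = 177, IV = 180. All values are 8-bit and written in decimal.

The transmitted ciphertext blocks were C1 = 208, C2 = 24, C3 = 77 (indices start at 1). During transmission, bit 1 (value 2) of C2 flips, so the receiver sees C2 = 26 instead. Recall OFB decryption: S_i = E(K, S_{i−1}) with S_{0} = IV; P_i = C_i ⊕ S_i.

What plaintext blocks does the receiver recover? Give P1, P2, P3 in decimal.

Only C2 changed, to 26. In OFB, a change in C_i flips the same bit in P_i only; the keystream is unaffected. Decrypting the received ciphertext:
P1: S = E(K, 180) = 67; 208 ⊕ 67 = 147.
P2: S = E(K, 67) = 48; 26 ⊕ 48 = 42.
P3: S = E(K, 48) = 191; 77 ⊕ 191 = 242.
Blocks that differ from the original plaintext: P2.

P1 = 147, P2 = 42, P3 = 242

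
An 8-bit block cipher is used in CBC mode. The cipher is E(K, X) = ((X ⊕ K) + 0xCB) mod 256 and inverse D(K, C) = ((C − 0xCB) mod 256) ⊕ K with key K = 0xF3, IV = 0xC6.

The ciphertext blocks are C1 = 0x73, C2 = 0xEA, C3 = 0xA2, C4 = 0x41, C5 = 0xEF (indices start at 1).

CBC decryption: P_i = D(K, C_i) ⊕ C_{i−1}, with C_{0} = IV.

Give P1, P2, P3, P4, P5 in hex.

P1: D(K, 0x73) = 0x5B; 0x5B ⊕ 0xC6 = 0x9D.
P2: D(K, 0xEA) = 0xEC; 0xEC ⊕ 0x73 = 0x9F.
P3: D(K, 0xA2) = 0x24; 0x24 ⊕ 0xEA = 0xCE.
P4: D(K, 0x41) = 0x85; 0x85 ⊕ 0xA2 = 0x27.
P5: D(K, 0xEF) = 0xD7; 0xD7 ⊕ 0x41 = 0x96.

P1 = 0x9D, P2 = 0x9F, P3 = 0xCE, P4 = 0x27, P5 = 0x96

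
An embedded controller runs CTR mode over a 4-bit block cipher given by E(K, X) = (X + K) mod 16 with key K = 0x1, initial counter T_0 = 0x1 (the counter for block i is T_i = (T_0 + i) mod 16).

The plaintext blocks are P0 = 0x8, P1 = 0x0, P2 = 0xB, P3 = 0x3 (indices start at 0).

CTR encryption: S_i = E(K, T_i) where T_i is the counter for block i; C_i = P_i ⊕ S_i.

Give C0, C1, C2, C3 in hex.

C0 = 0xA, C1 = 0x3, C2 = 0xF, C3 = 0x6

C0: T = 0x1, S = E(K, T) = 0x2; 0x8 ⊕ 0x2 = 0xA.
C1: T = 0x2, S = E(K, T) = 0x3; 0x0 ⊕ 0x3 = 0x3.
C2: T = 0x3, S = E(K, T) = 0x4; 0xB ⊕ 0x4 = 0xF.
C3: T = 0x4, S = E(K, T) = 0x5; 0x3 ⊕ 0x5 = 0x6.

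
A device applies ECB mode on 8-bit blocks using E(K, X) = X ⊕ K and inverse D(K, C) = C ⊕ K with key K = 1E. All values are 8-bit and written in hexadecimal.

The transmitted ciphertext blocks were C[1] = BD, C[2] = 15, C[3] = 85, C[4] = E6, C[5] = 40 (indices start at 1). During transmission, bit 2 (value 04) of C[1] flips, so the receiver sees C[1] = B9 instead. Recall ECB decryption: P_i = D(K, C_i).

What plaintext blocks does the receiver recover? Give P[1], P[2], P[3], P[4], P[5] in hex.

P[1] = A7, P[2] = 0B, P[3] = 9B, P[4] = F8, P[5] = 5E

Only C[1] changed, to B9. In ECB, a change in C_i affects only P_i. Decrypting the received ciphertext:
P[1]: D(K, B9) = A7.
P[2]: D(K, 15) = 0B.
P[3]: D(K, 85) = 9B.
P[4]: D(K, E6) = F8.
P[5]: D(K, 40) = 5E.
Blocks that differ from the original plaintext: P[1].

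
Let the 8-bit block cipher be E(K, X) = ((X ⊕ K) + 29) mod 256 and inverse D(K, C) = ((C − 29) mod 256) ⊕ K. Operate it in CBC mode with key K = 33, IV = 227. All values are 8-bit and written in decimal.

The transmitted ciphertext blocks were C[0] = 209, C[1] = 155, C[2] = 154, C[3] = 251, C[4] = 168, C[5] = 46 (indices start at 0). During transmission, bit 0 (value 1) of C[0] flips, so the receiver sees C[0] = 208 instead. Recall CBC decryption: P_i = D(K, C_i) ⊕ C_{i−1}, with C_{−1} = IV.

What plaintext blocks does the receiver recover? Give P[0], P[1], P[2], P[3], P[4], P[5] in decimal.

Only C[0] changed, to 208. In CBC, a change in C_i garbles P_i and flips the same bit in P_{i+1}. Decrypting the received ciphertext:
P[0]: D(K, 208) = 146; 146 ⊕ 227 = 113.
P[1]: D(K, 155) = 95; 95 ⊕ 208 = 143.
P[2]: D(K, 154) = 92; 92 ⊕ 155 = 199.
P[3]: D(K, 251) = 255; 255 ⊕ 154 = 101.
P[4]: D(K, 168) = 170; 170 ⊕ 251 = 81.
P[5]: D(K, 46) = 48; 48 ⊕ 168 = 152.
Blocks that differ from the original plaintext: P[0], P[1].

P[0] = 113, P[1] = 143, P[2] = 199, P[3] = 101, P[4] = 81, P[5] = 152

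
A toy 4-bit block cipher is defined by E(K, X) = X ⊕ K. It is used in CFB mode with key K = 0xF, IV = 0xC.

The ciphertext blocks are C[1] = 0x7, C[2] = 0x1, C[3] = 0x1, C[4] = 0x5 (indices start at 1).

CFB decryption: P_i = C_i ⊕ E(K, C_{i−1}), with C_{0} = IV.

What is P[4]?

P[4] = 0xB

P[4]: E(K, 0x1) = 0xE; 0x5 ⊕ 0xE = 0xB.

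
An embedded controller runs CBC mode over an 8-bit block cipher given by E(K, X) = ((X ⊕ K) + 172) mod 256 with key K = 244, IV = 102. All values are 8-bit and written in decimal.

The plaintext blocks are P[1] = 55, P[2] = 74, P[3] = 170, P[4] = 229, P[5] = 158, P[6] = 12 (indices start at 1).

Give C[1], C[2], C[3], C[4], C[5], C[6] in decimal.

CBC encryption: C_i = E(K, P_i ⊕ C_{i−1}), with C_{0} = IV.
C[1]: P[1] ⊕ 102 = 81; E(K, 81) = 81.
C[2]: P[2] ⊕ 81 = 27; E(K, 27) = 155.
C[3]: P[3] ⊕ 155 = 49; E(K, 49) = 113.
C[4]: P[4] ⊕ 113 = 148; E(K, 148) = 12.
C[5]: P[5] ⊕ 12 = 146; E(K, 146) = 18.
C[6]: P[6] ⊕ 18 = 30; E(K, 30) = 150.

C[1] = 81, C[2] = 155, C[3] = 113, C[4] = 12, C[5] = 18, C[6] = 150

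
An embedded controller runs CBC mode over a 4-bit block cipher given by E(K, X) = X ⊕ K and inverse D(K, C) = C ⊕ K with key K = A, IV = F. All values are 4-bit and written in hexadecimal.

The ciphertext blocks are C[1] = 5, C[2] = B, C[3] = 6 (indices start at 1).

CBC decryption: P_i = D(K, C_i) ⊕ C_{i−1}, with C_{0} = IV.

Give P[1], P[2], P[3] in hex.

P[1] = 0, P[2] = 4, P[3] = 7

P[1]: D(K, 5) = F; F ⊕ F = 0.
P[2]: D(K, B) = 1; 1 ⊕ 5 = 4.
P[3]: D(K, 6) = C; C ⊕ B = 7.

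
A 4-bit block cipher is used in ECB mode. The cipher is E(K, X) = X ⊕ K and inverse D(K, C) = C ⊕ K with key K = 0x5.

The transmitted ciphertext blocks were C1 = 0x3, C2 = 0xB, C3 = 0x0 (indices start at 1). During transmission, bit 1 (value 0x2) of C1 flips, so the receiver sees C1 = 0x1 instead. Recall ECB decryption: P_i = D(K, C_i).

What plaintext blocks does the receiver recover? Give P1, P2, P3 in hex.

P1 = 0x4, P2 = 0xE, P3 = 0x5

Only C1 changed, to 0x1. In ECB, a change in C_i affects only P_i. Decrypting the received ciphertext:
P1: D(K, 0x1) = 0x4.
P2: D(K, 0xB) = 0xE.
P3: D(K, 0x0) = 0x5.
Blocks that differ from the original plaintext: P1.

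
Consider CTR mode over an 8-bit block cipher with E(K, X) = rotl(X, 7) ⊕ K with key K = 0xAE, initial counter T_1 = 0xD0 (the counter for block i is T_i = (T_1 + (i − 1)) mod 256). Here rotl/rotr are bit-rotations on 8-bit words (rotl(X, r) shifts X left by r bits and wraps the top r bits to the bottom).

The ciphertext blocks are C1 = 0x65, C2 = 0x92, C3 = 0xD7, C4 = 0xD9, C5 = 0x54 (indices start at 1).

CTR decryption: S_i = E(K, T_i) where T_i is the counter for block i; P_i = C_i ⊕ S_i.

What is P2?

P2 = 0xD4

P2: T = 0xD1, S = E(K, T) = 0x46; 0x92 ⊕ 0x46 = 0xD4.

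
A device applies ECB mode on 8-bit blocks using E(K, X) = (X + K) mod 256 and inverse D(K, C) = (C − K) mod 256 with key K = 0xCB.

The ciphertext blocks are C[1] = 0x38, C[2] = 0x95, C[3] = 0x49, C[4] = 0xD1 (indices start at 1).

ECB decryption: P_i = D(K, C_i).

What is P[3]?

P[3]: D(K, 0x49) = 0x7E.

P[3] = 0x7E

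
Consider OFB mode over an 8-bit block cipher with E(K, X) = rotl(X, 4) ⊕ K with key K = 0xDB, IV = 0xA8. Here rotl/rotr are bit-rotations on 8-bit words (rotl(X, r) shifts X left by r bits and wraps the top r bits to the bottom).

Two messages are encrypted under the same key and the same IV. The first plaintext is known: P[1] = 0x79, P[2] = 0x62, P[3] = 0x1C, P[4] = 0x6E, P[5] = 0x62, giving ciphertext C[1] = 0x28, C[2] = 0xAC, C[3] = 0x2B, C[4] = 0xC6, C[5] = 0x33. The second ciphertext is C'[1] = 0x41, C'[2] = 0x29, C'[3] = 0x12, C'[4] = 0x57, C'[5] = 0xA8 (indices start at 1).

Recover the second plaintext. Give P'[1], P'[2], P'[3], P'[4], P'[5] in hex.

P'[1] = 0x10, P'[2] = 0xE7, P'[3] = 0x25, P'[4] = 0xFF, P'[5] = 0xF9

In OFB with a reused IV, both messages share the same keystream S_i, so C_i ⊕ C'_i = P_i ⊕ P'_i and thus P'_i = P_i ⊕ C_i ⊕ C'_i.
P'[1]: 0x79 ⊕ 0x28 ⊕ 0x41 = 0x10.
P'[2]: 0x62 ⊕ 0xAC ⊕ 0x29 = 0xE7.
P'[3]: 0x1C ⊕ 0x2B ⊕ 0x12 = 0x25.
P'[4]: 0x6E ⊕ 0xC6 ⊕ 0x57 = 0xFF.
P'[5]: 0x62 ⊕ 0x33 ⊕ 0xA8 = 0xF9.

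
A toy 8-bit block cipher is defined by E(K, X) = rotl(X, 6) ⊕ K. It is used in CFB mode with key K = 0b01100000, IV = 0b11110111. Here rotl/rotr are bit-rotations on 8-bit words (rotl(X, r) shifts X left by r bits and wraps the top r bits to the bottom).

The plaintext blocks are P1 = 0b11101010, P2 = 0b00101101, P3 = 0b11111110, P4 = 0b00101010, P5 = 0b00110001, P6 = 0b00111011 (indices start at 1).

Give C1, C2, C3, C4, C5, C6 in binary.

C1 = 0b01110111, C2 = 0b10010000, C3 = 0b10111010, C4 = 0b11100100, C5 = 0b01101000, C6 = 0b01000001

CFB encryption: C_i = P_i ⊕ E(K, C_{i−1}), with C_{0} = IV.
C1: E(K, 0b11110111) = 0b10011101; 0b11101010 ⊕ 0b10011101 = 0b01110111.
C2: E(K, 0b01110111) = 0b10111101; 0b00101101 ⊕ 0b10111101 = 0b10010000.
C3: E(K, 0b10010000) = 0b01000100; 0b11111110 ⊕ 0b01000100 = 0b10111010.
C4: E(K, 0b10111010) = 0b11001110; 0b00101010 ⊕ 0b11001110 = 0b11100100.
C5: E(K, 0b11100100) = 0b01011001; 0b00110001 ⊕ 0b01011001 = 0b01101000.
C6: E(K, 0b01101000) = 0b01111010; 0b00111011 ⊕ 0b01111010 = 0b01000001.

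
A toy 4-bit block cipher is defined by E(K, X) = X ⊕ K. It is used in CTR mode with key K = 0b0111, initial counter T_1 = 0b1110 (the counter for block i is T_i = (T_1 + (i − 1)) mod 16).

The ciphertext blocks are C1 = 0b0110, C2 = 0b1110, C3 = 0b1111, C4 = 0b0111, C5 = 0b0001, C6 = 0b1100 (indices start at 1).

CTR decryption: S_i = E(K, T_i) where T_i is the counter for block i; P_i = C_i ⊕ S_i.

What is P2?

P2 = 0b0110

P2: T = 0b1111, S = E(K, T) = 0b1000; 0b1110 ⊕ 0b1000 = 0b0110.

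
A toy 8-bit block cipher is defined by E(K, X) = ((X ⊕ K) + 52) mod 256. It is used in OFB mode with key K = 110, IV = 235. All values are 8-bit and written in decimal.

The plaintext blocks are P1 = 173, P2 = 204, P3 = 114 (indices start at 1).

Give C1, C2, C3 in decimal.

OFB encryption: S_i = E(K, S_{i−1}) with S_{0} = IV; C_i = P_i ⊕ S_i.
C1: S = E(K, 235) = 185; 173 ⊕ 185 = 20.
C2: S = E(K, 185) = 11; 204 ⊕ 11 = 199.
C3: S = E(K, 11) = 153; 114 ⊕ 153 = 235.

C1 = 20, C2 = 199, C3 = 235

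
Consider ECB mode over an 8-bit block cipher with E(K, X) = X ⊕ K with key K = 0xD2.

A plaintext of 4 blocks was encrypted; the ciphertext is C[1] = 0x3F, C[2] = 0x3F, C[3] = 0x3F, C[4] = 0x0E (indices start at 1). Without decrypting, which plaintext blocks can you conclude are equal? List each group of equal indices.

P[1] = P[2] = P[3]

ECB encrypts each block independently with the same key, so equal ciphertext blocks imply equal plaintext blocks.
C[1] = C[2] = C[3] = 0x3F, so P[1] = P[2] = P[3].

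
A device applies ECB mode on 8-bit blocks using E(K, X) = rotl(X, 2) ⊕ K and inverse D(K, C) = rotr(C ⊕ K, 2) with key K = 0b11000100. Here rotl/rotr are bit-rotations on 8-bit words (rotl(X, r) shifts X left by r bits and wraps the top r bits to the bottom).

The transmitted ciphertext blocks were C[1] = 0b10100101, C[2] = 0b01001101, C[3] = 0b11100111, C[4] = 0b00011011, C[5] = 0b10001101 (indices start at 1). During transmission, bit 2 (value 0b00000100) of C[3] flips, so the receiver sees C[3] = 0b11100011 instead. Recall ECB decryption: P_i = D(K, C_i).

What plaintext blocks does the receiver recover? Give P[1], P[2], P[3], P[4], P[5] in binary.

P[1] = 0b01011000, P[2] = 0b01100010, P[3] = 0b11001001, P[4] = 0b11110111, P[5] = 0b01010010

Only C[3] changed, to 0b11100011. In ECB, a change in C_i affects only P_i. Decrypting the received ciphertext:
P[1]: D(K, 0b10100101) = 0b01011000.
P[2]: D(K, 0b01001101) = 0b01100010.
P[3]: D(K, 0b11100011) = 0b11001001.
P[4]: D(K, 0b00011011) = 0b11110111.
P[5]: D(K, 0b10001101) = 0b01010010.
Blocks that differ from the original plaintext: P[3].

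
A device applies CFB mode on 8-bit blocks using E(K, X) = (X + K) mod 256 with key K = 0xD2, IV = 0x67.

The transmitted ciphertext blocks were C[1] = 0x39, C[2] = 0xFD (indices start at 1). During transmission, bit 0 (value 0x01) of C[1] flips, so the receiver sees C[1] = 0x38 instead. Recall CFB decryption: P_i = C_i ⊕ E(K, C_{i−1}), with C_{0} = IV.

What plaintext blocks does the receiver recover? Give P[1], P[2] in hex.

P[1] = 0x01, P[2] = 0xF7

Only C[1] changed, to 0x38. In CFB, a change in C_i flips the same bit in P_i and garbles P_{i+1}. Decrypting the received ciphertext:
P[1]: E(K, 0x67) = 0x39; 0x38 ⊕ 0x39 = 0x01.
P[2]: E(K, 0x38) = 0x0A; 0xFD ⊕ 0x0A = 0xF7.
Blocks that differ from the original plaintext: P[1], P[2].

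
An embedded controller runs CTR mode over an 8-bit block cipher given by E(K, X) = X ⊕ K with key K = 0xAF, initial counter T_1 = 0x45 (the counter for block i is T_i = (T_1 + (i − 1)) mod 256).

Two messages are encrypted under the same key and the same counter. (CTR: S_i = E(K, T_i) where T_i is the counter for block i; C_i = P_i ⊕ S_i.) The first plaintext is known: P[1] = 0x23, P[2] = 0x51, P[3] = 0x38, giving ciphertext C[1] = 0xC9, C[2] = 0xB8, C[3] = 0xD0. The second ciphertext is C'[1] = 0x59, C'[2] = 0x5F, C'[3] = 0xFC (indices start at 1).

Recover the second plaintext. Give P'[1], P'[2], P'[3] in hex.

In CTR with a reused counter, both messages share the same keystream S_i, so C_i ⊕ C'_i = P_i ⊕ P'_i and thus P'_i = P_i ⊕ C_i ⊕ C'_i.
P'[1]: 0x23 ⊕ 0xC9 ⊕ 0x59 = 0xB3.
P'[2]: 0x51 ⊕ 0xB8 ⊕ 0x5F = 0xB6.
P'[3]: 0x38 ⊕ 0xD0 ⊕ 0xFC = 0x14.

P'[1] = 0xB3, P'[2] = 0xB6, P'[3] = 0x14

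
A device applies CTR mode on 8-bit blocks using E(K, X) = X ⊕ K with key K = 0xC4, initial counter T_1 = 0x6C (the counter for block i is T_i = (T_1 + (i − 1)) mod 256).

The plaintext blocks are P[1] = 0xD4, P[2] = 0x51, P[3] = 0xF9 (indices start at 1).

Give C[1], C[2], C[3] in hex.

CTR encryption: S_i = E(K, T_i) where T_i is the counter for block i; C_i = P_i ⊕ S_i.
C[1]: T = 0x6C, S = E(K, T) = 0xA8; 0xD4 ⊕ 0xA8 = 0x7C.
C[2]: T = 0x6D, S = E(K, T) = 0xA9; 0x51 ⊕ 0xA9 = 0xF8.
C[3]: T = 0x6E, S = E(K, T) = 0xAA; 0xF9 ⊕ 0xAA = 0x53.

C[1] = 0x7C, C[2] = 0xF8, C[3] = 0x53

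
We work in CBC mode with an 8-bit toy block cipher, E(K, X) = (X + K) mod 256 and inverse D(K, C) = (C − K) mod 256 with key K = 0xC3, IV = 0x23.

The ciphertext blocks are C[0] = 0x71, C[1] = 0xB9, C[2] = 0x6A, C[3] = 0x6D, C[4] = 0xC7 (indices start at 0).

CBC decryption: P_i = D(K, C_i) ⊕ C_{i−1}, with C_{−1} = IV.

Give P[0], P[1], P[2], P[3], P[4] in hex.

P[0] = 0x8D, P[1] = 0x87, P[2] = 0x1E, P[3] = 0xC0, P[4] = 0x69

P[0]: D(K, 0x71) = 0xAE; 0xAE ⊕ 0x23 = 0x8D.
P[1]: D(K, 0xB9) = 0xF6; 0xF6 ⊕ 0x71 = 0x87.
P[2]: D(K, 0x6A) = 0xA7; 0xA7 ⊕ 0xB9 = 0x1E.
P[3]: D(K, 0x6D) = 0xAA; 0xAA ⊕ 0x6A = 0xC0.
P[4]: D(K, 0xC7) = 0x04; 0x04 ⊕ 0x6D = 0x69.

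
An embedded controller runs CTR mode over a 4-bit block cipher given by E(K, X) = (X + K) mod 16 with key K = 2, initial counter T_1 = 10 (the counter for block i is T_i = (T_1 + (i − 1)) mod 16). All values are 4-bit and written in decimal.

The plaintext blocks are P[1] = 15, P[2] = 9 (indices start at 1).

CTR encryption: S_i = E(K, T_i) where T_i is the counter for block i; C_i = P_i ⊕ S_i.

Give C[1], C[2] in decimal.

C[1] = 3, C[2] = 4

C[1]: T = 10, S = E(K, T) = 12; 15 ⊕ 12 = 3.
C[2]: T = 11, S = E(K, T) = 13; 9 ⊕ 13 = 4.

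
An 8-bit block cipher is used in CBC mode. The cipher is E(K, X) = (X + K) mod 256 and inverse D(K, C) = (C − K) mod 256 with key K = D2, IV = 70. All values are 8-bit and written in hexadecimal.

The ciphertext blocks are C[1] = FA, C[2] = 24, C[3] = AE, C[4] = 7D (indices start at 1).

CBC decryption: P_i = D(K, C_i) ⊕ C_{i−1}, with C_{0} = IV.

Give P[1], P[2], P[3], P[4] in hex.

P[1]: D(K, FA) = 28; 28 ⊕ 70 = 58.
P[2]: D(K, 24) = 52; 52 ⊕ FA = A8.
P[3]: D(K, AE) = DC; DC ⊕ 24 = F8.
P[4]: D(K, 7D) = AB; AB ⊕ AE = 05.

P[1] = 58, P[2] = A8, P[3] = F8, P[4] = 05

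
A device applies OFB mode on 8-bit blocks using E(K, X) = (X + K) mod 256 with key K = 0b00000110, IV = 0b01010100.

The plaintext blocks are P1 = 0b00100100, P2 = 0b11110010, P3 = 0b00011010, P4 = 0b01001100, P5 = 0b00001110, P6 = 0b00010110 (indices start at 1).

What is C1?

C1 = 0b01111110

OFB encryption: S_i = E(K, S_{i−1}) with S_{0} = IV; C_i = P_i ⊕ S_i.
C1: S = E(K, 0b01010100) = 0b01011010; 0b00100100 ⊕ 0b01011010 = 0b01111110.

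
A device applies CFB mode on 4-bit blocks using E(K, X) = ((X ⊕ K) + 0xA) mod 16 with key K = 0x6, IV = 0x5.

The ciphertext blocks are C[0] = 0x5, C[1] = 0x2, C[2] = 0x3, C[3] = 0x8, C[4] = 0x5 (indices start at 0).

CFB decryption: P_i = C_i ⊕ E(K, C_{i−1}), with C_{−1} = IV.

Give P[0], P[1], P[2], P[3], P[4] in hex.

P[0]: E(K, 0x5) = 0xD; 0x5 ⊕ 0xD = 0x8.
P[1]: E(K, 0x5) = 0xD; 0x2 ⊕ 0xD = 0xF.
P[2]: E(K, 0x2) = 0xE; 0x3 ⊕ 0xE = 0xD.
P[3]: E(K, 0x3) = 0xF; 0x8 ⊕ 0xF = 0x7.
P[4]: E(K, 0x8) = 0x8; 0x5 ⊕ 0x8 = 0xD.

P[0] = 0x8, P[1] = 0xF, P[2] = 0xD, P[3] = 0x7, P[4] = 0xD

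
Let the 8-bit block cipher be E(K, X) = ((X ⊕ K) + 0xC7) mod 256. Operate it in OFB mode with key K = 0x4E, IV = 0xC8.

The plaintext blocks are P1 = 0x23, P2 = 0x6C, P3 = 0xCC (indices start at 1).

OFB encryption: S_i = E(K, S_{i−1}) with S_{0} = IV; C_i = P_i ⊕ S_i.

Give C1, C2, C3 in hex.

C1: S = E(K, 0xC8) = 0x4D; 0x23 ⊕ 0x4D = 0x6E.
C2: S = E(K, 0x4D) = 0xCA; 0x6C ⊕ 0xCA = 0xA6.
C3: S = E(K, 0xCA) = 0x4B; 0xCC ⊕ 0x4B = 0x87.

C1 = 0x6E, C2 = 0xA6, C3 = 0x87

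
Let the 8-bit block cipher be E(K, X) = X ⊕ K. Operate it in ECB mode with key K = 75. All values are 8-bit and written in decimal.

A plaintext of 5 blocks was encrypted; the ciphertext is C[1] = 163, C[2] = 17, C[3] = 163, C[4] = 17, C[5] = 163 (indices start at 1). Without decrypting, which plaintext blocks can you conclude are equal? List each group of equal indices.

ECB encrypts each block independently with the same key, so equal ciphertext blocks imply equal plaintext blocks.
C[1] = C[3] = C[5] = 163, so P[1] = P[3] = P[5].
C[2] = C[4] = 17, so P[2] = P[4].

P[1] = P[3] = P[5]; P[2] = P[4]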